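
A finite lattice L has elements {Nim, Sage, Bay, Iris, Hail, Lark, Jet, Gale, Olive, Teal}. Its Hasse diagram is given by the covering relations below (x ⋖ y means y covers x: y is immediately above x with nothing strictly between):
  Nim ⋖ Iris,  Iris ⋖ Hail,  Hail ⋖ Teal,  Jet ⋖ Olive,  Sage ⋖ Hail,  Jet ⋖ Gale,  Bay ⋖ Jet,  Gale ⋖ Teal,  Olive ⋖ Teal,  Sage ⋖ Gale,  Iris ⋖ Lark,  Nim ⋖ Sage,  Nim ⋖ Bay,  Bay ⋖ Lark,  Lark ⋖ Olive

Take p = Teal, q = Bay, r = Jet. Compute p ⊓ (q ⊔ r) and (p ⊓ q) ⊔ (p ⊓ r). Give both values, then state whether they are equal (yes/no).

Jet; Jet; yes

q ⊔ r = Jet, so p ⊓ (q ⊔ r) = Teal ⊓ Jet = Jet.
p ⊓ q = Bay and p ⊓ r = Jet, so (p ⊓ q) ⊔ (p ⊓ r) = Bay ⊔ Jet = Jet.
Equal: yes.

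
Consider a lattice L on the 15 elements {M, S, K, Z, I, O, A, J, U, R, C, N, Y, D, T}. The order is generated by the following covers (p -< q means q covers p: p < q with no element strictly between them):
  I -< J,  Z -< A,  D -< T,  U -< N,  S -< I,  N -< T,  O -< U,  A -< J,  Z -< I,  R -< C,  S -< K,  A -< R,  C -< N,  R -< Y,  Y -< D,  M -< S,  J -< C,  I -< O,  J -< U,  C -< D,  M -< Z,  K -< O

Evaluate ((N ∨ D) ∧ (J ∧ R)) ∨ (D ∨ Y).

N ∨ D = T
J ∧ R = A
T ∧ A = A
D ∨ Y = D
A ∨ D = D

D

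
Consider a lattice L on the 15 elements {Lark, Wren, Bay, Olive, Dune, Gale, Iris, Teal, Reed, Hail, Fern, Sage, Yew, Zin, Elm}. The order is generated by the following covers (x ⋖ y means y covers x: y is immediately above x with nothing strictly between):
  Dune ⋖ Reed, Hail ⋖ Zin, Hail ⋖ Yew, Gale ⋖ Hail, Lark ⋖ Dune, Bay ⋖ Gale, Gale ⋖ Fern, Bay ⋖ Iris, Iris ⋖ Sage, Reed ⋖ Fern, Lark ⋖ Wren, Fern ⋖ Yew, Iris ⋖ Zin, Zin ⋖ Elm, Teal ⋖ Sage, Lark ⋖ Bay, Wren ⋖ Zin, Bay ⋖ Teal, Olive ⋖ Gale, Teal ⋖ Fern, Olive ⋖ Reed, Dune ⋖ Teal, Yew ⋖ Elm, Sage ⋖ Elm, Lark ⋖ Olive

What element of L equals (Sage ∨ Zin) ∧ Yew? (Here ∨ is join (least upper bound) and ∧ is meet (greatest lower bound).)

Sage ∨ Zin = Elm
Elm ∧ Yew = Yew

Yew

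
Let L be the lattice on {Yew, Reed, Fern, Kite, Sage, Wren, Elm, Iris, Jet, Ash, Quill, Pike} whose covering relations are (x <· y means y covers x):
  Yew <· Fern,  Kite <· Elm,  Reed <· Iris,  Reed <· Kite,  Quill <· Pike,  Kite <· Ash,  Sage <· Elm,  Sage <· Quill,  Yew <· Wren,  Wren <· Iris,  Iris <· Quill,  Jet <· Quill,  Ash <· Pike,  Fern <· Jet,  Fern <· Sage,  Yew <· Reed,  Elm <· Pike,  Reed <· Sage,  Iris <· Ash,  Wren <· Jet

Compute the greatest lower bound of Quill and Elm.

Common lower bounds of {Quill, Elm}: Fern, Reed, Sage, Yew.
The greatest among these is Sage.

Sage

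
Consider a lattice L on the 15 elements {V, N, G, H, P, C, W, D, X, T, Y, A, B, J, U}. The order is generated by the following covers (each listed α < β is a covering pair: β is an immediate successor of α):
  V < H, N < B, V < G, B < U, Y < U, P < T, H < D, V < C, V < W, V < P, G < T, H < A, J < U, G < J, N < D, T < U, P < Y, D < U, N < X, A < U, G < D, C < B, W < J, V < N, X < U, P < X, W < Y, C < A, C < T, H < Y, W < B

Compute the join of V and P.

Common upper bounds of {V, P}: P, T, U, X, Y.
The least among these is P.

P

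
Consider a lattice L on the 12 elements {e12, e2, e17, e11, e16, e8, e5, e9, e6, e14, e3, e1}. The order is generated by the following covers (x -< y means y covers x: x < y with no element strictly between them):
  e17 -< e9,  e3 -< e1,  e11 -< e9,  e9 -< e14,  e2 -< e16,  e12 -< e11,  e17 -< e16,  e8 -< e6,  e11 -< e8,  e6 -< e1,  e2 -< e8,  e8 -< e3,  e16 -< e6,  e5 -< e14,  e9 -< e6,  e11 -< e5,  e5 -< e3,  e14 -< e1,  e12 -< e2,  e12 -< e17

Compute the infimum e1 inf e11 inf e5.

Common lower bounds of {e1, e11, e5}: e11, e12.
The greatest among these is e11.

e11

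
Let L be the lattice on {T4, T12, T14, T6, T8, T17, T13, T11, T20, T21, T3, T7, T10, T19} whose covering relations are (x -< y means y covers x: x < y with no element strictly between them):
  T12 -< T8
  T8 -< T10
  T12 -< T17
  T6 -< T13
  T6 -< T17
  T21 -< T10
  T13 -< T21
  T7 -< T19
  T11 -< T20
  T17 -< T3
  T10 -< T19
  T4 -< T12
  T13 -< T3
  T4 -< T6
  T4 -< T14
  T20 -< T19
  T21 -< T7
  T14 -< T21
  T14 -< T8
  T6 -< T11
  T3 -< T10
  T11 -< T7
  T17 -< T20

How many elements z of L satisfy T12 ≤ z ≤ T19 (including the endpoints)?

The interval [T12, T19] = {T10, T12, T17, T19, T20, T3, T8}, which has 7 elements.

7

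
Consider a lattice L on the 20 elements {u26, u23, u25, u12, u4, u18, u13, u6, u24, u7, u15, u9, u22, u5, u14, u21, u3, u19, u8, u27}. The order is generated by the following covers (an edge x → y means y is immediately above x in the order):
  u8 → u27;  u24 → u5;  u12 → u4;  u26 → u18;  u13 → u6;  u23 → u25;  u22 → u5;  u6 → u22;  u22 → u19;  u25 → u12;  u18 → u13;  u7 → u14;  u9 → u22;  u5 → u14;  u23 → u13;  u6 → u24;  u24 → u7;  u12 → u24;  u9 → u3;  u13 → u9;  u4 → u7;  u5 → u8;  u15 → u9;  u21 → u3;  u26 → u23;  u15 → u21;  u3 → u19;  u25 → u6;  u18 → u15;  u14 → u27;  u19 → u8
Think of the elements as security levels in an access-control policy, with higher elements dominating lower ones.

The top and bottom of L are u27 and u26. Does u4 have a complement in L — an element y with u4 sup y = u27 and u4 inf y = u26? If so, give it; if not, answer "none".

u21

Need y with u4 ∨ y = u27 and u4 ∧ y = u26.
Checking each element gives: u21.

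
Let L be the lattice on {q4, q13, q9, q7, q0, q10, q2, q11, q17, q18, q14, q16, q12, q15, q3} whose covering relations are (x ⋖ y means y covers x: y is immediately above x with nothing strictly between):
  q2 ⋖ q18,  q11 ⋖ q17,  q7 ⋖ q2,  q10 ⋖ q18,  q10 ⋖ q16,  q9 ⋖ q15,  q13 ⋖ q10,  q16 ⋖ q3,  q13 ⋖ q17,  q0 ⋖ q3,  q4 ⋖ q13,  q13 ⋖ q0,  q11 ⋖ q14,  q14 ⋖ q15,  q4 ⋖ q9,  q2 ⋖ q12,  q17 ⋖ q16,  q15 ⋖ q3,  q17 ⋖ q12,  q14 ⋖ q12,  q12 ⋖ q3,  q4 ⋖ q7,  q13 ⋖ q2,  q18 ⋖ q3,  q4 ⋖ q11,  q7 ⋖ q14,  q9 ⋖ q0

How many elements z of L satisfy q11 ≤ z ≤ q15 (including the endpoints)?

The interval [q11, q15] = {q11, q14, q15}, which has 3 elements.

3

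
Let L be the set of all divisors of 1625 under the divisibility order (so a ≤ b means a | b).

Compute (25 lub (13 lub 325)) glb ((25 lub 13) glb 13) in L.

13

13 ∨ 325 = 325
25 ∨ 325 = 325
25 ∨ 13 = 325
325 ∧ 13 = 13
325 ∧ 13 = 13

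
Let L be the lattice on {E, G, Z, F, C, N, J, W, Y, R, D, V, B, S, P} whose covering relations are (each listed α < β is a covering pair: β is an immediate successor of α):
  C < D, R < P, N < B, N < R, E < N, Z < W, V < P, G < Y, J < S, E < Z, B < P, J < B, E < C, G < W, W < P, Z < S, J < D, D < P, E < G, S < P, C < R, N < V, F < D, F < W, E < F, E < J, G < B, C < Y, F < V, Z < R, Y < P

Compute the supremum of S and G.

Common upper bounds of {S, G}: P.
The least among these is P.

P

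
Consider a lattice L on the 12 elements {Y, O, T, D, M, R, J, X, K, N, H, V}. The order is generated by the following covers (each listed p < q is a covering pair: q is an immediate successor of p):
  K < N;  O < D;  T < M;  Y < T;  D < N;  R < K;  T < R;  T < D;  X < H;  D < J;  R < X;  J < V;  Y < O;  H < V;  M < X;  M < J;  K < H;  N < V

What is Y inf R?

Y

Common lower bounds of {Y, R}: Y.
The greatest among these is Y.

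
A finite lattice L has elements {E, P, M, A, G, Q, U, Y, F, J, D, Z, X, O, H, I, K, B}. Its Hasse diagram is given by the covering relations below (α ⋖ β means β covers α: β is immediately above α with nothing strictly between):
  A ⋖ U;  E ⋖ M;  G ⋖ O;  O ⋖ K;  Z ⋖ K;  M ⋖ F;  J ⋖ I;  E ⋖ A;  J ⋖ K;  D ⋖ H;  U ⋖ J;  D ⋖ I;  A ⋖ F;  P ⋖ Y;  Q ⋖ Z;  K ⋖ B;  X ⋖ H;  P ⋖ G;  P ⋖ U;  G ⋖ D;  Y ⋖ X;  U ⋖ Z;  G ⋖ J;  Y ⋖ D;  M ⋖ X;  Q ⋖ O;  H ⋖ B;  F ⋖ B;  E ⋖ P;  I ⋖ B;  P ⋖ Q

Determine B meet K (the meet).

Common lower bounds of {B, K}: A, E, G, J, K, O, P, Q, U, Z.
The greatest among these is K.

K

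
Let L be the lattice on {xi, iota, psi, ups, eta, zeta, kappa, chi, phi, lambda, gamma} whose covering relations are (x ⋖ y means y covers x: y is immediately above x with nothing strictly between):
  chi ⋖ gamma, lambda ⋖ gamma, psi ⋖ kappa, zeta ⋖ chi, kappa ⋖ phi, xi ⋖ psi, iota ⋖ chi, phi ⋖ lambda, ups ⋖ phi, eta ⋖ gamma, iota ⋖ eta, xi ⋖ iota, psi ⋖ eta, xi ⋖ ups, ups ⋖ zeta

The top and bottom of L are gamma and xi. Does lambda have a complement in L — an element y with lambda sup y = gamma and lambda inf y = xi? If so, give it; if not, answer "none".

iota

Need y with lambda ∨ y = gamma and lambda ∧ y = xi.
Checking each element gives: iota.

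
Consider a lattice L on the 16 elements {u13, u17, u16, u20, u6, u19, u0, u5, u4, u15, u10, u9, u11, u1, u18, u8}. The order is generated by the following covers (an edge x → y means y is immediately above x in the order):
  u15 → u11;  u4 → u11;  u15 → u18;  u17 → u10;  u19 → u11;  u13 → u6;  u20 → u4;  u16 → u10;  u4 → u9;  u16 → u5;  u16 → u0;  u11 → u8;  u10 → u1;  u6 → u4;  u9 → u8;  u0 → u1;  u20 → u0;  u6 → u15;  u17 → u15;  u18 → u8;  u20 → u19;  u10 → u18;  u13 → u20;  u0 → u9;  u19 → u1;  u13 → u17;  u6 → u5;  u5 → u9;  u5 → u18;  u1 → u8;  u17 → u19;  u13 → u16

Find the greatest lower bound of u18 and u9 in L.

Common lower bounds of {u18, u9}: u13, u16, u5, u6.
The greatest among these is u5.

u5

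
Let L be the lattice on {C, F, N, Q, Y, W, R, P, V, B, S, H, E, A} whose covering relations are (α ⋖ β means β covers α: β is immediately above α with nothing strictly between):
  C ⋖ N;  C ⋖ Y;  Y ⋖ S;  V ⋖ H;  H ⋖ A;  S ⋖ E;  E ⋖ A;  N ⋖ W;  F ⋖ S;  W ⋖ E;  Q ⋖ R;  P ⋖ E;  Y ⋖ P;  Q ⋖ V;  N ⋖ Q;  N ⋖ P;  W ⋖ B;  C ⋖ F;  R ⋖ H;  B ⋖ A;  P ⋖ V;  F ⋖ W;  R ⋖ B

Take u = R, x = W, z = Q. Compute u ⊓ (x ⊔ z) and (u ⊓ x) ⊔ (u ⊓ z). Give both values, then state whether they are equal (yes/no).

R; Q; no

x ⊔ z = B, so u ⊓ (x ⊔ z) = R ⊓ B = R.
u ⊓ x = N and u ⊓ z = Q, so (u ⊓ x) ⊔ (u ⊓ z) = N ⊔ Q = Q.
Equal: no.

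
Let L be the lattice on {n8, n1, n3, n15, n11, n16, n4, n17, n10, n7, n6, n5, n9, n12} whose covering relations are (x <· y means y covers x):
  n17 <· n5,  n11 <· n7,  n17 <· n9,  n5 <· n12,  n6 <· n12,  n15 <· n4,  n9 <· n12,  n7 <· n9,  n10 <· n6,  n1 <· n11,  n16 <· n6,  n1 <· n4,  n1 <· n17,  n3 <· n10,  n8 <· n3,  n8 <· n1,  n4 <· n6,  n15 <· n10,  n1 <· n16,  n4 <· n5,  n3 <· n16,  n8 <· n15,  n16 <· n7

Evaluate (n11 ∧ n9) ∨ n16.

n7

n11 ∧ n9 = n11
n11 ∨ n16 = n7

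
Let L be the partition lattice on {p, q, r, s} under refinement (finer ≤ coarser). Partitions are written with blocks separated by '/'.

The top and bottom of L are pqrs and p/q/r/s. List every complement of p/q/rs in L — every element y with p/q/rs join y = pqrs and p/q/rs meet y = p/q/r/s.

pqr/s, pqs/r, pr/qs, ps/qr

Need y with p/q/rs ∨ y = pqrs and p/q/rs ∧ y = p/q/r/s.
Checking each element gives: pqr/s, pqs/r, pr/qs, ps/qr.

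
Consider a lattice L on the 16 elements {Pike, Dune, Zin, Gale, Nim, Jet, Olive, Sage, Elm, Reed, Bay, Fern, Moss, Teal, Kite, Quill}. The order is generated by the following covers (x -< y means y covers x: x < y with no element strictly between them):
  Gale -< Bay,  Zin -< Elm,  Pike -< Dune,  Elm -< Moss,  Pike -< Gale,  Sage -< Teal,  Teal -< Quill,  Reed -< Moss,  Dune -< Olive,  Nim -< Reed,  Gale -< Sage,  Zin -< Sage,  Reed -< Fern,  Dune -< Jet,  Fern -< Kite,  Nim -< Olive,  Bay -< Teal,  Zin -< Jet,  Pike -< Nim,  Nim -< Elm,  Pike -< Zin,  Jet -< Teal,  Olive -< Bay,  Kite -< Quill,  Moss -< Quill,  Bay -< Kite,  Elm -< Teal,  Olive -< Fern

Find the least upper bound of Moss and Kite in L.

Quill

Common upper bounds of {Moss, Kite}: Quill.
The least among these is Quill.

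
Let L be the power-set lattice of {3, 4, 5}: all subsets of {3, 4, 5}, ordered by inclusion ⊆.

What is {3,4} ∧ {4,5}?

Under ⊆, meet is intersection: {3,4} ∩ {4,5} = {4}.

{4}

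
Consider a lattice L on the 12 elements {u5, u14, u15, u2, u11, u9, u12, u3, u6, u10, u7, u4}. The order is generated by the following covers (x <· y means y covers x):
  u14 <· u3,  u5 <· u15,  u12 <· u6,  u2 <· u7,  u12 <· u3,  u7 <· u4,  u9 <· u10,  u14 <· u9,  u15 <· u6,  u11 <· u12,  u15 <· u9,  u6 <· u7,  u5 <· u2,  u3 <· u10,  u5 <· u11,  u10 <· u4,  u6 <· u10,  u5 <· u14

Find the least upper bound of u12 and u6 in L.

u6

Common upper bounds of {u12, u6}: u10, u4, u6, u7.
The least among these is u6.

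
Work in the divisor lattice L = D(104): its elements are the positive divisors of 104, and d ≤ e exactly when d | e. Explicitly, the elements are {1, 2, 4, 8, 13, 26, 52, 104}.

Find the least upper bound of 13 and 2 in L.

26

In the divisibility order, the join is the least common multiple: lcm(13, 2) = 26.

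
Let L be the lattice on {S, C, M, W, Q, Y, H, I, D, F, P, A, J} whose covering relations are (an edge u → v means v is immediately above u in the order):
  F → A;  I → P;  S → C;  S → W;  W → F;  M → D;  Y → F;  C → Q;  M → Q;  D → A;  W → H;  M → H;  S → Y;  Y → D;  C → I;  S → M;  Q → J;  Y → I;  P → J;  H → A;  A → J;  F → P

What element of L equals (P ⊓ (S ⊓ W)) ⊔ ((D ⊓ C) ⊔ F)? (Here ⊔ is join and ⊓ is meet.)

S ∧ W = S
P ∧ S = S
D ∧ C = S
S ∨ F = F
S ∨ F = F

F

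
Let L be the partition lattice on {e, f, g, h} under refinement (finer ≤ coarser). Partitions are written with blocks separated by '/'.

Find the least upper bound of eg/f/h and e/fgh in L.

The join of eg/f/h and e/fgh merges any blocks that overlap across the partitions, giving efgh.

efgh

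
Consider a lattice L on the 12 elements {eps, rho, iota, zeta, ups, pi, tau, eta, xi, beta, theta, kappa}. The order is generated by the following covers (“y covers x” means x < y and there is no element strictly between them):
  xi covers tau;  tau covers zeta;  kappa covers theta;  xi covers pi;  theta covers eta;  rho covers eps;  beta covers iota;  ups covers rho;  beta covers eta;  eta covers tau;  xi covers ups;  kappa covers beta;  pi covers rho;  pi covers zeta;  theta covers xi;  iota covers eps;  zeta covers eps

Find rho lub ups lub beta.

Common upper bounds of {rho, ups, beta}: kappa.
The least among these is kappa.

kappa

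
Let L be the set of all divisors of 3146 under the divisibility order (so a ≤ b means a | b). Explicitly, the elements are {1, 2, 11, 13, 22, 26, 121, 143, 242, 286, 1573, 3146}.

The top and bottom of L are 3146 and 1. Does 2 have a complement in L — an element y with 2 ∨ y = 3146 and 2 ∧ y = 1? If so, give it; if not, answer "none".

1573

Need y with 2 ∨ y = 3146 and 2 ∧ y = 1.
Checking each element gives: 1573.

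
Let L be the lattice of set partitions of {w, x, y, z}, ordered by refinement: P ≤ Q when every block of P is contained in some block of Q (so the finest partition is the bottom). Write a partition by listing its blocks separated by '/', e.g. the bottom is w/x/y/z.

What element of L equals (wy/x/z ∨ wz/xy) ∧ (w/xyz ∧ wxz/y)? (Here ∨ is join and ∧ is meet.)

wy/x/z ∨ wz/xy = wxyz
w/xyz ∧ wxz/y = w/xz/y
wxyz ∧ w/xz/y = w/xz/y

w/xz/y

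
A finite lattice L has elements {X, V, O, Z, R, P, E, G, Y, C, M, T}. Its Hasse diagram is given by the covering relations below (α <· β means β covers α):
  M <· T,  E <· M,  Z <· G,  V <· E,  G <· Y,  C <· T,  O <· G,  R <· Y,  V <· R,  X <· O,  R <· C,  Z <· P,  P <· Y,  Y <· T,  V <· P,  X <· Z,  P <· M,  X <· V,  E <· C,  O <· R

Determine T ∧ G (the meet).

Common lower bounds of {T, G}: G, O, X, Z.
The greatest among these is G.

G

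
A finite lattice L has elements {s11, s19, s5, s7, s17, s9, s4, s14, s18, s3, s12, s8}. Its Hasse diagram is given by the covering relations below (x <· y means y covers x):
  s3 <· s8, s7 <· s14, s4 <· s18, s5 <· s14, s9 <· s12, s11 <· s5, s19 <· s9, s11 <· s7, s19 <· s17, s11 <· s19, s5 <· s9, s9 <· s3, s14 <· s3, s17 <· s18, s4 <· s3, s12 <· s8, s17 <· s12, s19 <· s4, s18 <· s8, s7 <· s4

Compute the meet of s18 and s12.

Common lower bounds of {s18, s12}: s11, s17, s19.
The greatest among these is s17.

s17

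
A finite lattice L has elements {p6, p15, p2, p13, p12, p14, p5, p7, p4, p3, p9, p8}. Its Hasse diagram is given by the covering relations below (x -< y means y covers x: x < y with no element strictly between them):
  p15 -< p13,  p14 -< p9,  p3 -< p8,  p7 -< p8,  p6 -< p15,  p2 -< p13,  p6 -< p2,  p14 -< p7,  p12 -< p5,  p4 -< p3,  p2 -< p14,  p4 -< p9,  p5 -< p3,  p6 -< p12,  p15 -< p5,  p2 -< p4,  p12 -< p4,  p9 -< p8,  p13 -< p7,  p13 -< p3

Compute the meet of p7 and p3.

p13

Common lower bounds of {p7, p3}: p13, p15, p2, p6.
The greatest among these is p13.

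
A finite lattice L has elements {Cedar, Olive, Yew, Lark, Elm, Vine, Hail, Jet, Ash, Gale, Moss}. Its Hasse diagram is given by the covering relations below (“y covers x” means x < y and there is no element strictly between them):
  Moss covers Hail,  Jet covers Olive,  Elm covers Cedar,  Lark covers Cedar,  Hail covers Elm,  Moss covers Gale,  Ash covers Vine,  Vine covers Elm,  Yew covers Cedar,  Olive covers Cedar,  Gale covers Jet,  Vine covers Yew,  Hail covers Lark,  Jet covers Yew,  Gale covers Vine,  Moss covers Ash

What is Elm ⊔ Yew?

Vine

Common upper bounds of {Elm, Yew}: Ash, Gale, Moss, Vine.
The least among these is Vine.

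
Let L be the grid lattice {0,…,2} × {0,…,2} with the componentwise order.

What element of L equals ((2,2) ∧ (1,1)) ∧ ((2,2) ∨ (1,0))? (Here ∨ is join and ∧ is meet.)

(2,2) ∧ (1,1) = (1,1)
(2,2) ∨ (1,0) = (2,2)
(1,1) ∧ (2,2) = (1,1)

(1,1)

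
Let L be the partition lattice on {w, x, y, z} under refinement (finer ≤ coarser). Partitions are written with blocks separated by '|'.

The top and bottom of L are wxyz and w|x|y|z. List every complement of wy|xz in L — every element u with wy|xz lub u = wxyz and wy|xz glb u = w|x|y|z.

wx|yz, wx|y|z, wz|xy, wz|x|y, w|xy|z, w|x|yz

Need u with wy|xz ∨ u = wxyz and wy|xz ∧ u = w|x|y|z.
Checking each element gives: wx|yz, wx|y|z, wz|xy, wz|x|y, w|xy|z, w|x|yz.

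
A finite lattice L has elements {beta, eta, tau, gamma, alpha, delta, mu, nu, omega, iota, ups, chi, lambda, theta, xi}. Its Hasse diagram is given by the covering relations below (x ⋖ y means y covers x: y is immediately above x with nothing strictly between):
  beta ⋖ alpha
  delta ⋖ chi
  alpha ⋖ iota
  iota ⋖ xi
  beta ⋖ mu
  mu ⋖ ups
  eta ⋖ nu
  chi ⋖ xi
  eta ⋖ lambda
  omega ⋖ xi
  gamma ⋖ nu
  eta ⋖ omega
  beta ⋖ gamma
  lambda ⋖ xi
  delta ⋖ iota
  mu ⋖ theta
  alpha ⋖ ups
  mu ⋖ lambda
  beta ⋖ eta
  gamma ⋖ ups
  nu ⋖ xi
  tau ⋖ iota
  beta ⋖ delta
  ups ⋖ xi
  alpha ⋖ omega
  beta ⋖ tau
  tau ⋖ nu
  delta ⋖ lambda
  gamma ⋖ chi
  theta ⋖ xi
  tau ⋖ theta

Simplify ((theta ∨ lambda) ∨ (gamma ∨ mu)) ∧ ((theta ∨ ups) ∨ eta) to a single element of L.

xi

theta ∨ lambda = xi
gamma ∨ mu = ups
xi ∨ ups = xi
theta ∨ ups = xi
xi ∨ eta = xi
xi ∧ xi = xi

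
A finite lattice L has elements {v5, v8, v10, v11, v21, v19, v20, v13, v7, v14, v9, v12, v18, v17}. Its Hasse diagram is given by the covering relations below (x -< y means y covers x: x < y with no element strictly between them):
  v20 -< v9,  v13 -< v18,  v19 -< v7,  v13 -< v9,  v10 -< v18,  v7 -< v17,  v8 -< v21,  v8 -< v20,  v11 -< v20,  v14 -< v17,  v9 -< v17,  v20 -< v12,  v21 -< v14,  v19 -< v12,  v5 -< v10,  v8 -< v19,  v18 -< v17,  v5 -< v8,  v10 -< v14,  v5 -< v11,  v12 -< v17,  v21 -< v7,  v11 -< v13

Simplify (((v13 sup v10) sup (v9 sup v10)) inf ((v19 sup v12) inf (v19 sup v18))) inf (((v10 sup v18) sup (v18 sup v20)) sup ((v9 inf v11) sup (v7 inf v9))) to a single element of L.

v13 ∨ v10 = v18
v9 ∨ v10 = v17
v18 ∨ v17 = v17
v19 ∨ v12 = v12
v19 ∨ v18 = v17
v12 ∧ v17 = v12
v17 ∧ v12 = v12
v10 ∨ v18 = v18
v18 ∨ v20 = v17
v18 ∨ v17 = v17
v9 ∧ v11 = v11
v7 ∧ v9 = v8
v11 ∨ v8 = v20
v17 ∨ v20 = v17
v12 ∧ v17 = v12

v12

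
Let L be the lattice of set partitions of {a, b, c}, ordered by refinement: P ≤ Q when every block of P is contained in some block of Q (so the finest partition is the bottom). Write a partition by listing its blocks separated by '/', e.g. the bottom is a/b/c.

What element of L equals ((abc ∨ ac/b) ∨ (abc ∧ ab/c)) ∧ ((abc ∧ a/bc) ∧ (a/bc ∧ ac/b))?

a/b/c

abc ∨ ac/b = abc
abc ∧ ab/c = ab/c
abc ∨ ab/c = abc
abc ∧ a/bc = a/bc
a/bc ∧ ac/b = a/b/c
a/bc ∧ a/b/c = a/b/c
abc ∧ a/b/c = a/b/c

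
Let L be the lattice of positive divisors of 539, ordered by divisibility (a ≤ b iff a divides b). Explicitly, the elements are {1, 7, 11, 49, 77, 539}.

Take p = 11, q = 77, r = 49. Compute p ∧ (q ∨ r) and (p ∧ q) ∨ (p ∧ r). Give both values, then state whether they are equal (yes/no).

11; 11; yes

q ∨ r = 539, so p ∧ (q ∨ r) = 11 ∧ 539 = 11.
p ∧ q = 11 and p ∧ r = 1, so (p ∧ q) ∨ (p ∧ r) = 11 ∨ 1 = 11.
Equal: yes.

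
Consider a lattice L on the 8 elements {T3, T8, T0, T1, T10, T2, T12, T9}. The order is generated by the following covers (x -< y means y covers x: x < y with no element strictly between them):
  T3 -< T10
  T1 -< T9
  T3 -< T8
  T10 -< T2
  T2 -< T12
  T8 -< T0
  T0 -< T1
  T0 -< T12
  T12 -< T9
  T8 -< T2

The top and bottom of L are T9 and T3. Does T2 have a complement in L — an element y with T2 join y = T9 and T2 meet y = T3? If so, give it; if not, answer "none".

For every candidate y, either T2 ∨ y ≠ T9 or T2 ∧ y ≠ T3; no complement exists.

none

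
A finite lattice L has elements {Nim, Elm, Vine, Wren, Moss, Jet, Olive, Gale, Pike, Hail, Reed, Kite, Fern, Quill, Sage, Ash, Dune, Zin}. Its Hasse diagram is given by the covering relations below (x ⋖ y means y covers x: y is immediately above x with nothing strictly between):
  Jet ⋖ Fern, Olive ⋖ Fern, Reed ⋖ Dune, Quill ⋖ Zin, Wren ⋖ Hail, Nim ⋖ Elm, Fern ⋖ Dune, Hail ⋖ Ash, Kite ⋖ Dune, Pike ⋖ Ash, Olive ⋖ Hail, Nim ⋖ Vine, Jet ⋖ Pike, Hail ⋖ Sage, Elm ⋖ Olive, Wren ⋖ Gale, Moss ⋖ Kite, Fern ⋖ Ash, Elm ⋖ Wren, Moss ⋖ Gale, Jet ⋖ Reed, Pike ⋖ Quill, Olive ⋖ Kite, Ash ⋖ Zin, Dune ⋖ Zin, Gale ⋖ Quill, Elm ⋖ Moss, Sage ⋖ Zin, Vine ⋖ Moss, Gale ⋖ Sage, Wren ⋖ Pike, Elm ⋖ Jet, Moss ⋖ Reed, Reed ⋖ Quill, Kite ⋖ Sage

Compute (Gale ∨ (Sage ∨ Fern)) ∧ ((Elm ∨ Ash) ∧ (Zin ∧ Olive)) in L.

Olive

Sage ∨ Fern = Zin
Gale ∨ Zin = Zin
Elm ∨ Ash = Ash
Zin ∧ Olive = Olive
Ash ∧ Olive = Olive
Zin ∧ Olive = Olive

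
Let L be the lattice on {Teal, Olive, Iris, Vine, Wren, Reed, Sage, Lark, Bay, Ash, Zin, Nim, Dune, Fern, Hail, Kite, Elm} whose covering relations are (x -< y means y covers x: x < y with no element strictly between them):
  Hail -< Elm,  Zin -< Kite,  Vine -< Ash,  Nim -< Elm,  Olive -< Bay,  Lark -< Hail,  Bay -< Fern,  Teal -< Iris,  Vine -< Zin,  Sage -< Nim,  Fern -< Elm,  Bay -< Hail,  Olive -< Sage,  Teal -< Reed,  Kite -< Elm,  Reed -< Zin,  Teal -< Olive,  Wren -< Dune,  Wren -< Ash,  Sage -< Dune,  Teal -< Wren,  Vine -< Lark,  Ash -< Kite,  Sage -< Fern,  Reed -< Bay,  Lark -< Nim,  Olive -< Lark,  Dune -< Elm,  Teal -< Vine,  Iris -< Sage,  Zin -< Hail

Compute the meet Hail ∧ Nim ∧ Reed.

Teal

Common lower bounds of {Hail, Nim, Reed}: Teal.
The greatest among these is Teal.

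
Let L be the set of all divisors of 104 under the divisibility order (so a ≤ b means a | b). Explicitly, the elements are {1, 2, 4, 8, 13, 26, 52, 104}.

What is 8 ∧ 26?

In the divisibility order, the meet is the greatest common divisor: gcd(8, 26) = 2.

2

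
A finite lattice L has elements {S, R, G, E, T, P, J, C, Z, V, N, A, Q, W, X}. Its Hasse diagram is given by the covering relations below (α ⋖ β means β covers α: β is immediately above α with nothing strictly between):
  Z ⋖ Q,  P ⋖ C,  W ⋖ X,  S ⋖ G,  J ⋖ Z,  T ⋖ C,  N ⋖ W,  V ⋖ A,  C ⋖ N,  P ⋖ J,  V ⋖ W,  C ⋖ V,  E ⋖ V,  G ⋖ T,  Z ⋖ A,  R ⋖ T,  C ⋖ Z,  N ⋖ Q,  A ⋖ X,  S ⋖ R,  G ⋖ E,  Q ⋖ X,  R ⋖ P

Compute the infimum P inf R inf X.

R

Common lower bounds of {P, R, X}: R, S.
The greatest among these is R.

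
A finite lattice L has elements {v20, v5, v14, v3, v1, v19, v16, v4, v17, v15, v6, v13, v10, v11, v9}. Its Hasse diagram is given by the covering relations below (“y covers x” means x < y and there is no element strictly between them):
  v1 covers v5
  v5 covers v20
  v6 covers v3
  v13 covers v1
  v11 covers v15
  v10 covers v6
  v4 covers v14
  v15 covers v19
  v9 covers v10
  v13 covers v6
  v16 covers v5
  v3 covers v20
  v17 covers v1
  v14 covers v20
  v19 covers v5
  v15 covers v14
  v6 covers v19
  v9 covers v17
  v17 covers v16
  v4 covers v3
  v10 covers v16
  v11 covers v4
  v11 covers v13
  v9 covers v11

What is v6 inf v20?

Common lower bounds of {v6, v20}: v20.
The greatest among these is v20.

v20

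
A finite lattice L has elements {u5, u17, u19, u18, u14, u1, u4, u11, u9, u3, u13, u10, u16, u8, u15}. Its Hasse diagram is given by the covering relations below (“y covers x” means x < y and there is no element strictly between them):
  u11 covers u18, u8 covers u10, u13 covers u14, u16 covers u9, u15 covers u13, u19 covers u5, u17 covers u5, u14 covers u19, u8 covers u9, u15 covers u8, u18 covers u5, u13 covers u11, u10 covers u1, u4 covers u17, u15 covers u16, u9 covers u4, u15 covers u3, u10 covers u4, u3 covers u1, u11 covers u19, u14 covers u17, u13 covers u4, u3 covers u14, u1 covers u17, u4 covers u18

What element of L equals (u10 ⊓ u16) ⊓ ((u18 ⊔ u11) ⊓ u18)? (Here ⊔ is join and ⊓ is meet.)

u10 ∧ u16 = u4
u18 ∨ u11 = u11
u11 ∧ u18 = u18
u4 ∧ u18 = u18

u18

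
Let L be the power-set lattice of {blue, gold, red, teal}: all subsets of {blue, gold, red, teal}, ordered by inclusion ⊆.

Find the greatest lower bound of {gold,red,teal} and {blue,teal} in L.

Common lower bounds of {{gold,red,teal}, {blue,teal}}: {teal}, {}.
The greatest among these is {teal}.

{teal}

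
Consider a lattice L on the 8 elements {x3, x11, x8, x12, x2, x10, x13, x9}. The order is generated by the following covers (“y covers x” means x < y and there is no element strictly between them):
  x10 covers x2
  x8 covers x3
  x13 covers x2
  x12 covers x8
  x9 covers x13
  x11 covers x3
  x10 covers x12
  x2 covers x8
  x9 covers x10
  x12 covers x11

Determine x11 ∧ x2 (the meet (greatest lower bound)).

x3

Common lower bounds of {x11, x2}: x3.
The greatest among these is x3.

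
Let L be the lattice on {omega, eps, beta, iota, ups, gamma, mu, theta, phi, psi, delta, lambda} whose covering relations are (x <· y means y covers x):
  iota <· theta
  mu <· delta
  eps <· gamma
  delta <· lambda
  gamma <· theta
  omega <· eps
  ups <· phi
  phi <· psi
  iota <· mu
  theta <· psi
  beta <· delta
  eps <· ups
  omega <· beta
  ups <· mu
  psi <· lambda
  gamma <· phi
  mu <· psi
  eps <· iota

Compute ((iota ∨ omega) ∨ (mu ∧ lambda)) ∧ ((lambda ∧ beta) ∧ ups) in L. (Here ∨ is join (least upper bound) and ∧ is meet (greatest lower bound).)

omega

iota ∨ omega = iota
mu ∧ lambda = mu
iota ∨ mu = mu
lambda ∧ beta = beta
beta ∧ ups = omega
mu ∧ omega = omega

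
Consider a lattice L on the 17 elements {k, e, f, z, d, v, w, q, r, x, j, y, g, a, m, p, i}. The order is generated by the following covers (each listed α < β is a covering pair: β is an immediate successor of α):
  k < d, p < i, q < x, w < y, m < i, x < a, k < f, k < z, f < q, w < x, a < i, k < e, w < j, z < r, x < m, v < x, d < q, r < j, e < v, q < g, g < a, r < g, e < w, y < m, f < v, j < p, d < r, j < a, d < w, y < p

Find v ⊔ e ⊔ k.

v

Common upper bounds of {v, e, k}: a, i, m, v, x.
The least among these is v.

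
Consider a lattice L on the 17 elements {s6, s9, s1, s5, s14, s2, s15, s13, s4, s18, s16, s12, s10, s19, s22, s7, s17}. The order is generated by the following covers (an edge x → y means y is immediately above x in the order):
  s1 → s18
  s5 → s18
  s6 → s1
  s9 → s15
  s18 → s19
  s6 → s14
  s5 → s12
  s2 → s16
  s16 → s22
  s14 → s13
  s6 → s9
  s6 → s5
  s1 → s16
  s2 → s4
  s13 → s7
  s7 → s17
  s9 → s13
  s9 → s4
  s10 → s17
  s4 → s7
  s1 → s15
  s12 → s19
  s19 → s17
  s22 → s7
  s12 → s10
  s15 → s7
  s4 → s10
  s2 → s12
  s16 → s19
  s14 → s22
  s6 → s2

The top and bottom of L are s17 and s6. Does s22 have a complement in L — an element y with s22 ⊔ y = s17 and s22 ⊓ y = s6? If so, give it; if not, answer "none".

s5

Need y with s22 ∨ y = s17 and s22 ∧ y = s6.
Checking each element gives: s5.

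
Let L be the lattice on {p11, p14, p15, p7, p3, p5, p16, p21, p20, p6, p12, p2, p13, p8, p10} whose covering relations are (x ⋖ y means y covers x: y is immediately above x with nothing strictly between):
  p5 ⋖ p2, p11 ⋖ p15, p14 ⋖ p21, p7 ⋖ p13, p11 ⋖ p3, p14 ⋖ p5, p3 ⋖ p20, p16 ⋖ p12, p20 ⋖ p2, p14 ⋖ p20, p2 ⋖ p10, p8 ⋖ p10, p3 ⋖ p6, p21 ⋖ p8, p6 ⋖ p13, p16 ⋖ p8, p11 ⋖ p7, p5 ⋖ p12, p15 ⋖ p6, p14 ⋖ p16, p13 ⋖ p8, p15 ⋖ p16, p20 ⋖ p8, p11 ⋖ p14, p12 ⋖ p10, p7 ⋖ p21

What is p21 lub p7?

p21

Common upper bounds of {p21, p7}: p10, p21, p8.
The least among these is p21.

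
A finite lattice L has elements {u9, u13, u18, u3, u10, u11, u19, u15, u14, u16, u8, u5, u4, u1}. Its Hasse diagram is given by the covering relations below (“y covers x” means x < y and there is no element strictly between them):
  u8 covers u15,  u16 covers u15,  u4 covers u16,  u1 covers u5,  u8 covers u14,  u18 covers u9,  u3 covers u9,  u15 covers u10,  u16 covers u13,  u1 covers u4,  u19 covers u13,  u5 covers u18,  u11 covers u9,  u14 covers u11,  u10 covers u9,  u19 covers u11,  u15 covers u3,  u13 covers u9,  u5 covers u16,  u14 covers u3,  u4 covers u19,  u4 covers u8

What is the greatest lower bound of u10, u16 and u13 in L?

Common lower bounds of {u10, u16, u13}: u9.
The greatest among these is u9.

u9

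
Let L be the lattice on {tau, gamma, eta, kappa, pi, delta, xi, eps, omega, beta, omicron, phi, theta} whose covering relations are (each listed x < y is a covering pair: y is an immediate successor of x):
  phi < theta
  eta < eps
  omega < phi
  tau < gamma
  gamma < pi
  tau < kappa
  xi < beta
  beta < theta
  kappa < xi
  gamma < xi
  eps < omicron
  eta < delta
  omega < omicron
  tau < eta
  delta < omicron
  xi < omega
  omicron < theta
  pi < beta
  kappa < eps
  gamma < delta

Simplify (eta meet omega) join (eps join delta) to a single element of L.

eta ∧ omega = tau
eps ∨ delta = omicron
tau ∨ omicron = omicron

omicron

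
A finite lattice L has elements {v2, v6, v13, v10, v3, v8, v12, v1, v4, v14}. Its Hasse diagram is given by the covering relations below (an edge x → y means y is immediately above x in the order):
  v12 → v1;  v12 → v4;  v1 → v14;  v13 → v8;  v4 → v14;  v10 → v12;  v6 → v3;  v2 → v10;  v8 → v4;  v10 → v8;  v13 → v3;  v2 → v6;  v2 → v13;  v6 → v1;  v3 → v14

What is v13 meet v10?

Common lower bounds of {v13, v10}: v2.
The greatest among these is v2.

v2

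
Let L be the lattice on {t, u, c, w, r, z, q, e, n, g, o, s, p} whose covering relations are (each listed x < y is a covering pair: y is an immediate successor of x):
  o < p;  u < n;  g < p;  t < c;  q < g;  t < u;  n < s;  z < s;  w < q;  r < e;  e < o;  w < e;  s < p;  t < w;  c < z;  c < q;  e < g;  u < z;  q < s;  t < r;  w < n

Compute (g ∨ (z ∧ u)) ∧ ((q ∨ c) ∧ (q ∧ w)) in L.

z ∧ u = u
g ∨ u = p
q ∨ c = q
q ∧ w = w
q ∧ w = w
p ∧ w = w

w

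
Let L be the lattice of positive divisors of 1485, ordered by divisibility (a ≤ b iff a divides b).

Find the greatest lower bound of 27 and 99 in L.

9

In the divisibility order, the meet is the greatest common divisor: gcd(27, 99) = 9.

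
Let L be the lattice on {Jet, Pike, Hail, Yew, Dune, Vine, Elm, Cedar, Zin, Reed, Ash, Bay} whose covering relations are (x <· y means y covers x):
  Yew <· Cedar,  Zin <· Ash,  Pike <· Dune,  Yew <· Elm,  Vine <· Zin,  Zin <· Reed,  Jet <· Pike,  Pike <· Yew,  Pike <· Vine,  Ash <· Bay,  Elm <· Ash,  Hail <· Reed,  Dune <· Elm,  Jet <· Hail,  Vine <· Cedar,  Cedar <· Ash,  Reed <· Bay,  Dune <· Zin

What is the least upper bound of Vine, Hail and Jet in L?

Reed

Common upper bounds of {Vine, Hail, Jet}: Bay, Reed.
The least among these is Reed.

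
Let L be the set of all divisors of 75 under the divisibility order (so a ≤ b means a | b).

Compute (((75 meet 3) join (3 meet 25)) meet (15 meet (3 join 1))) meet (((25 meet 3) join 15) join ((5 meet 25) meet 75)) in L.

3

75 ∧ 3 = 3
3 ∧ 25 = 1
3 ∨ 1 = 3
3 ∨ 1 = 3
15 ∧ 3 = 3
3 ∧ 3 = 3
25 ∧ 3 = 1
1 ∨ 15 = 15
5 ∧ 25 = 5
5 ∧ 75 = 5
15 ∨ 5 = 15
3 ∧ 15 = 3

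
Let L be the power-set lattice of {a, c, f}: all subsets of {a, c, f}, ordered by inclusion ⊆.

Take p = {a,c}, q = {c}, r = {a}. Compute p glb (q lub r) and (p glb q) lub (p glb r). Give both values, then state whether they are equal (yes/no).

{a,c}; {a,c}; yes

q lub r = {a,c}, so p glb (q lub r) = {a,c} glb {a,c} = {a,c}.
p glb q = {c} and p glb r = {a}, so (p glb q) lub (p glb r) = {c} lub {a} = {a,c}.
Equal: yes.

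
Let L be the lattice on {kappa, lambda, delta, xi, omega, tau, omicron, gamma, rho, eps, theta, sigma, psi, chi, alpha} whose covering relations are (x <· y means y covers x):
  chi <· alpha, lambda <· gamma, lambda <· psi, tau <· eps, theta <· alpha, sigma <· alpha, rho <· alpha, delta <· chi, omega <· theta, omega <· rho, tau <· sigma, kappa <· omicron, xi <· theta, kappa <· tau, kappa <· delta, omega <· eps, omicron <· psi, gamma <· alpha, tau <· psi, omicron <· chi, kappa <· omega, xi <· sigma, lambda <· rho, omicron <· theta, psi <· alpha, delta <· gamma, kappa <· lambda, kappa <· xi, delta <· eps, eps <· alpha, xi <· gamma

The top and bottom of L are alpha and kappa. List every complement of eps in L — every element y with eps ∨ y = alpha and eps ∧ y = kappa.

lambda, omicron, xi

Need y with eps ∨ y = alpha and eps ∧ y = kappa.
Checking each element gives: lambda, omicron, xi.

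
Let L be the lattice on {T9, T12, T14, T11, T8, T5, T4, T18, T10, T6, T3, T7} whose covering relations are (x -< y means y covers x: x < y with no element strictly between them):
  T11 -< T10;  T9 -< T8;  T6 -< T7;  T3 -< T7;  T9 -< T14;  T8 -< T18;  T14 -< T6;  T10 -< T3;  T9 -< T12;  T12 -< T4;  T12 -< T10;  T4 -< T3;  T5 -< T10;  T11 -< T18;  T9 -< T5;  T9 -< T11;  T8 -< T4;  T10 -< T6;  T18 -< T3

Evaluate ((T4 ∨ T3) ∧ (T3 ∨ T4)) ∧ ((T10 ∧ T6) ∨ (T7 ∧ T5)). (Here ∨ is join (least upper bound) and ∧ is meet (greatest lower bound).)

T4 ∨ T3 = T3
T3 ∨ T4 = T3
T3 ∧ T3 = T3
T10 ∧ T6 = T10
T7 ∧ T5 = T5
T10 ∨ T5 = T10
T3 ∧ T10 = T10

T10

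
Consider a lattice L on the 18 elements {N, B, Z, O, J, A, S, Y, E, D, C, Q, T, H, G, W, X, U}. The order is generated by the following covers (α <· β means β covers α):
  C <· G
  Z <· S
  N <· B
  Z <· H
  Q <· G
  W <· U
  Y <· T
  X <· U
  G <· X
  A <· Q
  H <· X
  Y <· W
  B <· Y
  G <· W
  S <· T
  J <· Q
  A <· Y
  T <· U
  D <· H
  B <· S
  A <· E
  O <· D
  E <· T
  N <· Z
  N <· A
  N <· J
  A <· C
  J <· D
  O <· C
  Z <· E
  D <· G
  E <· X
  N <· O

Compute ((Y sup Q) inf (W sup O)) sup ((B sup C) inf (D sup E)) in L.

Y ∨ Q = W
W ∨ O = W
W ∧ W = W
B ∨ C = W
D ∨ E = X
W ∧ X = G
W ∨ G = W

W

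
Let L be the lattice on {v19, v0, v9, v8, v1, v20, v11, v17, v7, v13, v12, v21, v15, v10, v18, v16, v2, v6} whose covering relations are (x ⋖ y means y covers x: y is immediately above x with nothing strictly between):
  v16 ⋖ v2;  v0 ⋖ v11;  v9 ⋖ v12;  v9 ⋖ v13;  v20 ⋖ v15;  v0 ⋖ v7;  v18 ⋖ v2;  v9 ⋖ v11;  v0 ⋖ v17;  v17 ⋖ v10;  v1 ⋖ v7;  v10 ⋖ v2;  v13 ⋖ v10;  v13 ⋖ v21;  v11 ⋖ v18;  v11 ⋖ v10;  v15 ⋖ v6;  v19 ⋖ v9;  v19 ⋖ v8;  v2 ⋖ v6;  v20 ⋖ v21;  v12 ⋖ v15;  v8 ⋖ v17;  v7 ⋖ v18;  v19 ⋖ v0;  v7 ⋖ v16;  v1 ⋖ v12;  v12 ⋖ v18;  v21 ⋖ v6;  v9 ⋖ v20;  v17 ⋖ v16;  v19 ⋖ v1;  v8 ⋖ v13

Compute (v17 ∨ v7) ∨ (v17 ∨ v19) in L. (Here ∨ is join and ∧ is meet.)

v17 ∨ v7 = v16
v17 ∨ v19 = v17
v16 ∨ v17 = v16

v16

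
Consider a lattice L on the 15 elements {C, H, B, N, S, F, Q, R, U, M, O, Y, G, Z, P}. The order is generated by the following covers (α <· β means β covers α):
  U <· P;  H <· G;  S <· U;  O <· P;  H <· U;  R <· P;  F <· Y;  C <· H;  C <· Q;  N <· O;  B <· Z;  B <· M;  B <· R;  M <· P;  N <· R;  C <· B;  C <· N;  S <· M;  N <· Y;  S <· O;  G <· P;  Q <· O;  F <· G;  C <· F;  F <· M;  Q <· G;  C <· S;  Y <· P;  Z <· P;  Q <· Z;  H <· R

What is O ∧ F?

Common lower bounds of {O, F}: C.
The greatest among these is C.

C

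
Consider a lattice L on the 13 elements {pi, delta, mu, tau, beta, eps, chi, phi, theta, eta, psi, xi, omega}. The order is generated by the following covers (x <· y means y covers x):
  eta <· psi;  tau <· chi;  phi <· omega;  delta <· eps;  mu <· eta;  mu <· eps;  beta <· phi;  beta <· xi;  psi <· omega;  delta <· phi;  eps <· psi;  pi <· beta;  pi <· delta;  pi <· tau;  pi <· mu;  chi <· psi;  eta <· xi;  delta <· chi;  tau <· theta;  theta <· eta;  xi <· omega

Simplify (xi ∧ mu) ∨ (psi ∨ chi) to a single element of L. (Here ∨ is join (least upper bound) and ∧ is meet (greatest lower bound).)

psi

xi ∧ mu = mu
psi ∨ chi = psi
mu ∨ psi = psi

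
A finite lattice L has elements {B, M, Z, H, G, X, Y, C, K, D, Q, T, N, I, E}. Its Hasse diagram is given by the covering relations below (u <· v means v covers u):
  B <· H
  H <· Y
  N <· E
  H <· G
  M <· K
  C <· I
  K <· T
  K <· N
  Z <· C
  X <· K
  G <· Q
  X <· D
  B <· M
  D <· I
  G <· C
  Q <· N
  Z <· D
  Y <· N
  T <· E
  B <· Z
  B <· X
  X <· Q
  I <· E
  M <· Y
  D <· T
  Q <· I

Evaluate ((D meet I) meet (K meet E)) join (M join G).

N

D ∧ I = D
K ∧ E = K
D ∧ K = X
M ∨ G = N
X ∨ N = N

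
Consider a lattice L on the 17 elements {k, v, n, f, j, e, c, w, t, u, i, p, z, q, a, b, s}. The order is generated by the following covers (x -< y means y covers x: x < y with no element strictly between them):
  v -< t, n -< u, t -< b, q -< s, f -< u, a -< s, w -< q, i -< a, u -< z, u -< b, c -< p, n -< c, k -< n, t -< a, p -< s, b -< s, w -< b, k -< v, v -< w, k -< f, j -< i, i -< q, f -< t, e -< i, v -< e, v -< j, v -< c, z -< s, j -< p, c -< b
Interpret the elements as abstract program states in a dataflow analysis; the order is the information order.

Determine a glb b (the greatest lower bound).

t

Common lower bounds of {a, b}: f, k, t, v.
The greatest among these is t.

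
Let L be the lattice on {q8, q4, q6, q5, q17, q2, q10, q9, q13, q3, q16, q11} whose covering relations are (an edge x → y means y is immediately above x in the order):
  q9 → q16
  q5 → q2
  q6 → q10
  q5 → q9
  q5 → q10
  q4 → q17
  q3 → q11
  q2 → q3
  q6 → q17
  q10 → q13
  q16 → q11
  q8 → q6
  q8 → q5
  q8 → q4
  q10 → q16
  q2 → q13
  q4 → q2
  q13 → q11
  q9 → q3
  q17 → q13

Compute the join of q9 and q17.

q11

Common upper bounds of {q9, q17}: q11.
The least among these is q11.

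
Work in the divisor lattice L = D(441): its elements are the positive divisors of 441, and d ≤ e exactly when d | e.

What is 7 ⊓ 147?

Common lower bounds of {7, 147}: 1, 7.
The greatest among these is 7.

7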